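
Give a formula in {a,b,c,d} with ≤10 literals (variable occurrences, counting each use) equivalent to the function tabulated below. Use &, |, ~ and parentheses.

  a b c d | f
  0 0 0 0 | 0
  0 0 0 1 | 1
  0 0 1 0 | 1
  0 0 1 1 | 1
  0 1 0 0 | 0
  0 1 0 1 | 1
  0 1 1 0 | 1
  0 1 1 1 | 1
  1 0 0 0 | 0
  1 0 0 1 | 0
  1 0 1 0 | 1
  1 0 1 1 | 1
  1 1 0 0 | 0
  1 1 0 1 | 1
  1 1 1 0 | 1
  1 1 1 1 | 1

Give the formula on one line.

  ~a = 1111111100000000
  (~a | c) = 1111111100110011
  ~c = 1100110011001100
  (~c | a) = 1100110011111111
  (a | d) = 0101010111111111
  ((~c | a) & (a | d)) = 0100010011111111
  ((~a | c) & ((~c | a) & (a | d))) = 0100010000110011
  (b & d) = 0000010100000101
  ((b & d) | c) = 0011011100110111
  (((~a | c) & ((~c | a) & (a | d))) | ((b & d) | c)) = 0111011100110111

(((~a | c) & ((~c | a) & (a | d))) | ((b & d) | c))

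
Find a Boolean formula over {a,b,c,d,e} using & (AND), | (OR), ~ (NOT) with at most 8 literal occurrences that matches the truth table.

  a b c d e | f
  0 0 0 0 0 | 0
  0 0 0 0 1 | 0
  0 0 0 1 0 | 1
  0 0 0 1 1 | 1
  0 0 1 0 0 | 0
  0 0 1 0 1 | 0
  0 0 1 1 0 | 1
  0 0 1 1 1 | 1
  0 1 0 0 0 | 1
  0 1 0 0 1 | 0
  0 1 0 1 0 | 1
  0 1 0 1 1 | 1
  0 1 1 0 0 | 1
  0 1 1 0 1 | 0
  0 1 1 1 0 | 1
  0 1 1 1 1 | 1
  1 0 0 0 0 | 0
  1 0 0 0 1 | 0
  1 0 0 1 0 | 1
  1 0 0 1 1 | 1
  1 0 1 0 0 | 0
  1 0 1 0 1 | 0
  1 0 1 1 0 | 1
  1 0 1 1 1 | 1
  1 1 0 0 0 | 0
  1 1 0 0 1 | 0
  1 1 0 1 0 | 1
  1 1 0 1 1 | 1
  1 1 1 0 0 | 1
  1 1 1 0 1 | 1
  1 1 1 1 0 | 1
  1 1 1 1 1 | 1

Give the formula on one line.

(d | ((c | ~a) & (b & (a | ~e))))

  ~a = 11111111111111110000000000000000
  (c | ~a) = 11111111111111110000111100001111
  ~e = 10101010101010101010101010101010
  (a | ~e) = 10101010101010101111111111111111
  (b & (a | ~e)) = 00000000101010100000000011111111
  ((c | ~a) & (b & (a | ~e))) = 00000000101010100000000000001111
  (d | ((c | ~a) & (b & (a | ~e)))) = 00110011101110110011001100111111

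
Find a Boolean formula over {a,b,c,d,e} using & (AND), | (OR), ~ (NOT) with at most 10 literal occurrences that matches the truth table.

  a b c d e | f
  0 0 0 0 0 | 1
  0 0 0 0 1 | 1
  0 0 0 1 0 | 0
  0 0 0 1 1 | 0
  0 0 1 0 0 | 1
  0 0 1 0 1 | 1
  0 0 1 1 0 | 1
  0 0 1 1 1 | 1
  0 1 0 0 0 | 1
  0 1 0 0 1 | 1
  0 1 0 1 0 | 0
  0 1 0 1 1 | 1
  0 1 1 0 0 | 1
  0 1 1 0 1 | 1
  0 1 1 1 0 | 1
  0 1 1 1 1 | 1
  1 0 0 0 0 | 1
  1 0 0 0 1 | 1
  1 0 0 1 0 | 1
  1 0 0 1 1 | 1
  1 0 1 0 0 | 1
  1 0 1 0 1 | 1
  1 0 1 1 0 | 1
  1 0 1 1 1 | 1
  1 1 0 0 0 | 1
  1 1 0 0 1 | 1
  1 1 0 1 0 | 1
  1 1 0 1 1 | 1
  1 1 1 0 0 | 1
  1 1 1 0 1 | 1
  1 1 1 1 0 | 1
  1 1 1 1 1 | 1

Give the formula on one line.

  (e & d) = 00010001000100010001000100010001
  ((e & d) | a) = 00010001000100011111111111111111
  ~a = 11111111111111110000000000000000
  (~a | c) = 11111111111111110000111100001111
  ((~a | c) & b) = 00000000111111110000000000001111
  (a | ((~a | c) & b)) = 00000000111111111111111111111111
  (((e & d) | a) & (a | ((~a | c) & b))) = 00000000000100011111111111111111
  ~d = 11001100110011001100110011001100
  (~d | c) = 11001111110011111100111111001111
  ((((e & d) | a) & (a | ((~a | c) & b))) | (~d | c)) = 11001111110111111111111111111111

((((e & d) | a) & (a | ((~a | c) & b))) | (~d | c))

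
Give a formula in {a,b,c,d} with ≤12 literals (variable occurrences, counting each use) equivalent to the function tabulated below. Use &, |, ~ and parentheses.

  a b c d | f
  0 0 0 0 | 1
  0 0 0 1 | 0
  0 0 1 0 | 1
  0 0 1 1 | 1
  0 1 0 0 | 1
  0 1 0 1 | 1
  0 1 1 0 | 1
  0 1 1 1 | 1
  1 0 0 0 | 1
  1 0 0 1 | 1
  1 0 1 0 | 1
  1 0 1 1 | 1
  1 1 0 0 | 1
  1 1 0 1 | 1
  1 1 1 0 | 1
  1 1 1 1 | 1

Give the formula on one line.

  ~d = 1010101010101010
  (b & c) = 0000001100000011
  (~d | (b & c)) = 1010101110101011
  ~c = 1100110011001100
  ((~d | (b & c)) & ~c) = 1000100010001000
  (a | c) = 0011001111111111
  (b & ~c) = 0000110000001100
  ~a = 1111111100000000
  ((b & ~c) & ~a) = 0000110000000000
  ((a | c) | ((b & ~c) & ~a)) = 0011111111111111
  (((~d | (b & c)) & ~c) | ((a | c) | ((b & ~c) & ~a))) = 1011111111111111

(((~d | (b & c)) & ~c) | ((a | c) | ((b & ~c) & ~a)))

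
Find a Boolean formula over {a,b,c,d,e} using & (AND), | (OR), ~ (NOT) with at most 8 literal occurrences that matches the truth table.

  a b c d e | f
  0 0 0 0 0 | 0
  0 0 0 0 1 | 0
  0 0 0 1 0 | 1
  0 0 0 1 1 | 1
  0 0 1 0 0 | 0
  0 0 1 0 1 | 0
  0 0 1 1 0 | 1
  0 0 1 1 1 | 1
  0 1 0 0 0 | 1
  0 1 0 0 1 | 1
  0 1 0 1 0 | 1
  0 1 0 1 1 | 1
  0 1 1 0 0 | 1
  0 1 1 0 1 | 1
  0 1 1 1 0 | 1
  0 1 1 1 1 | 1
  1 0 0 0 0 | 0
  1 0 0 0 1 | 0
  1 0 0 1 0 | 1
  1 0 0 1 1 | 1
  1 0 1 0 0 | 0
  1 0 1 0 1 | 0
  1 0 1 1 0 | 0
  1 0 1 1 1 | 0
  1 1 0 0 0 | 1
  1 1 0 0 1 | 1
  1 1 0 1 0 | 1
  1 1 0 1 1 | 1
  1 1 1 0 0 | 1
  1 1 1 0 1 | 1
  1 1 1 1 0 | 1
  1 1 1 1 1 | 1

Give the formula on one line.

  (e & a) = 00000000000000000101010101010101
  ((e & a) & c) = 00000000000000000000010100000101
  (((e & a) & c) | d) = 00110011001100110011011100110111
  ~c = 11110000111100001111000011110000
  ((((e & a) & c) | d) & ~c) = 00110000001100000011000000110000
  (((((e & a) & c) | d) & ~c) | b) = 00110000111111110011000011111111
  ~a = 11111111111111110000000000000000
  (~a & d) = 00110011001100110000000000000000
  ((((((e & a) & c) | d) & ~c) | b) | (~a & d)) = 00110011111111110011000011111111

((((((e & a) & c) | d) & ~c) | b) | (~a & d))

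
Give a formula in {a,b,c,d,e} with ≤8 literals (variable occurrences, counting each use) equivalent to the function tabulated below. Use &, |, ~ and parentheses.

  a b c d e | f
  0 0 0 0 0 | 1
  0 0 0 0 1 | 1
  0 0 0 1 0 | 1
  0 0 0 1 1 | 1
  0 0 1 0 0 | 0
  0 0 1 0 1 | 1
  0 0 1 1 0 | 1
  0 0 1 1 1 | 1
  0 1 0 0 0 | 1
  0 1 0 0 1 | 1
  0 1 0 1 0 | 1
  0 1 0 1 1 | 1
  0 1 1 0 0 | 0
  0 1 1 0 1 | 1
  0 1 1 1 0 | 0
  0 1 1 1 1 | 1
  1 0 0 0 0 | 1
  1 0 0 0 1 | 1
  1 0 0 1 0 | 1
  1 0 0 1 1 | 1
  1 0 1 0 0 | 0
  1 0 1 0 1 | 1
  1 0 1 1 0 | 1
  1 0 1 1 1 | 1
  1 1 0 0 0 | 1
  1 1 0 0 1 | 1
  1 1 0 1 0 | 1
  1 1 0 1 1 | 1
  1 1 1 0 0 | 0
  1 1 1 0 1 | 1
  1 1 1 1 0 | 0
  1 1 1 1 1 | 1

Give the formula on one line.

(((((b & c) & e) | (d & ~b)) & ~e) | (~c | e))

  (b & c) = 00000000000011110000000000001111
  ((b & c) & e) = 00000000000001010000000000000101
  ~b = 11111111000000001111111100000000
  (d & ~b) = 00110011000000000011001100000000
  (((b & c) & e) | (d & ~b)) = 00110011000001010011001100000101
  ~e = 10101010101010101010101010101010
  ((((b & c) & e) | (d & ~b)) & ~e) = 00100010000000000010001000000000
  ~c = 11110000111100001111000011110000
  (~c | e) = 11110101111101011111010111110101
  (((((b & c) & e) | (d & ~b)) & ~e) | (~c | e)) = 11110111111101011111011111110101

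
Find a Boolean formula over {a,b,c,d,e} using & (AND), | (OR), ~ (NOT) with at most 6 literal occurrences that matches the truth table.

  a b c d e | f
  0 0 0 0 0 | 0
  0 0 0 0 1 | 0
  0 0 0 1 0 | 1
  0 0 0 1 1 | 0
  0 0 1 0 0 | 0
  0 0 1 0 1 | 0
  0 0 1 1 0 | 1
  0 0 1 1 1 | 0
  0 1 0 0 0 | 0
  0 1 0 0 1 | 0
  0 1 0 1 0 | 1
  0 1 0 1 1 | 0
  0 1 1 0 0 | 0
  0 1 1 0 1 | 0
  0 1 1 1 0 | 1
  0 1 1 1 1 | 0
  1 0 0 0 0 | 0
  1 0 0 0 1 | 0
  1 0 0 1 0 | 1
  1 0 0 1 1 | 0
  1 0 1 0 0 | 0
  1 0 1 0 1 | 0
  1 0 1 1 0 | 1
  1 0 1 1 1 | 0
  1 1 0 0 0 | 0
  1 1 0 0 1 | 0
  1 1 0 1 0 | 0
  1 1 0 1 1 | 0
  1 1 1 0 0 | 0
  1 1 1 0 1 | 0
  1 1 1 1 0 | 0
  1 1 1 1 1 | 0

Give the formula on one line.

  ~a = 11111111111111110000000000000000
  ~b = 11111111000000001111111100000000
  (~a | ~b) = 11111111111111111111111100000000
  (d & (~a | ~b)) = 00110011001100110011001100000000
  ~e = 10101010101010101010101010101010
  ((d & (~a | ~b)) & ~e) = 00100010001000100010001000000000

((d & (~a | ~b)) & ~e)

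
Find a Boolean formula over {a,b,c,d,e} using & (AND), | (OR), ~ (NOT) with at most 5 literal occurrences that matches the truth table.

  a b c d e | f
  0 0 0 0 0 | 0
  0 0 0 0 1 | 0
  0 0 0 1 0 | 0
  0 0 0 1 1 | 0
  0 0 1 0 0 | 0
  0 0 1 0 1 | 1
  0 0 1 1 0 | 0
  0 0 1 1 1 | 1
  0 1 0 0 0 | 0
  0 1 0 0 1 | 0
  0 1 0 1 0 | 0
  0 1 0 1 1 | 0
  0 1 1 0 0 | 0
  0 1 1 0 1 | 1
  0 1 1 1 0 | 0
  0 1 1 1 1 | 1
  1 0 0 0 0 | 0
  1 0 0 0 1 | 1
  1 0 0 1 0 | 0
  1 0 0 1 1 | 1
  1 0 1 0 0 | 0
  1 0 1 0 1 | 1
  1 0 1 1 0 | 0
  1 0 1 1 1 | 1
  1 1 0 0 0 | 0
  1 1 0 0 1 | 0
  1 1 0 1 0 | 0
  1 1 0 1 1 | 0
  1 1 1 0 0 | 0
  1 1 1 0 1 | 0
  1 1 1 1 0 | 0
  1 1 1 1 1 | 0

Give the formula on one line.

(e & ((~b | ~a) & (a | c)))

  ~b = 11111111000000001111111100000000
  ~a = 11111111111111110000000000000000
  (~b | ~a) = 11111111111111111111111100000000
  (a | c) = 00001111000011111111111111111111
  ((~b | ~a) & (a | c)) = 00001111000011111111111100000000
  (e & ((~b | ~a) & (a | c))) = 00000101000001010101010100000000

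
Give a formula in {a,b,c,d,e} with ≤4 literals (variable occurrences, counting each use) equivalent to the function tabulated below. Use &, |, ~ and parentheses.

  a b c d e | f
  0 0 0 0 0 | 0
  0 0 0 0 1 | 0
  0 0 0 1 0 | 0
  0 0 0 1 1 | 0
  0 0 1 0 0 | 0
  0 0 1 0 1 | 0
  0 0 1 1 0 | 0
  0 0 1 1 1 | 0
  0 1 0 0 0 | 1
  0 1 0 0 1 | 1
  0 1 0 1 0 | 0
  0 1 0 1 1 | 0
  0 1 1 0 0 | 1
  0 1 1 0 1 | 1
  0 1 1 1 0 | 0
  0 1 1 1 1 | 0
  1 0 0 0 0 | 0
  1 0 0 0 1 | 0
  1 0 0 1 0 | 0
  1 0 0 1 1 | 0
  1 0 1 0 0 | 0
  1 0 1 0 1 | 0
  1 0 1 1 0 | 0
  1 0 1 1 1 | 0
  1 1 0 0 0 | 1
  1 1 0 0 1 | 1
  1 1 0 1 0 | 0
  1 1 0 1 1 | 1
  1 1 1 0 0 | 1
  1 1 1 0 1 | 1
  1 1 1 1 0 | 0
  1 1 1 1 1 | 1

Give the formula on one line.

((~d | (e & a)) & b)

  ~d = 11001100110011001100110011001100
  (e & a) = 00000000000000000101010101010101
  (~d | (e & a)) = 11001100110011001101110111011101
  ((~d | (e & a)) & b) = 00000000110011000000000011011101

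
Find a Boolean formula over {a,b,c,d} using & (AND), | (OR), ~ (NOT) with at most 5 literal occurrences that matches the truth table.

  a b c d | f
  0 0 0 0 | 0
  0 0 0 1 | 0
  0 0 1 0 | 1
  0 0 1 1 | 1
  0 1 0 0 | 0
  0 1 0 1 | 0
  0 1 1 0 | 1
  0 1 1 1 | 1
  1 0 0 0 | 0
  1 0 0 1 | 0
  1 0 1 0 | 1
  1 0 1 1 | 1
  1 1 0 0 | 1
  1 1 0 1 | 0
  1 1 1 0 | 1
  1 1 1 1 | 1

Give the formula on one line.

  ~d = 1010101010101010
  (b & ~d) = 0000101000001010
  ((b & ~d) & a) = 0000000000001010
  (c | ((b & ~d) & a)) = 0011001100111011

(c | ((b & ~d) & a))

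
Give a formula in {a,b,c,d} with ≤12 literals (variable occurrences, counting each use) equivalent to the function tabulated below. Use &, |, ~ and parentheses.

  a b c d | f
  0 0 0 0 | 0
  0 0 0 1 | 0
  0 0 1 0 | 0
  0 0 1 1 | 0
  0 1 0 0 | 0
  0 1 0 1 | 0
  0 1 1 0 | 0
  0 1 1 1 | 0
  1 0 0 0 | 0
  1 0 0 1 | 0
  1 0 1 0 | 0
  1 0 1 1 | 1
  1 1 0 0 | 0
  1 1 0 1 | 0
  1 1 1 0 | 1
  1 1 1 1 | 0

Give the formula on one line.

((~d | ~b) & (a & ((b & c) | (((~b & a) & c) & d))))

  ~d = 1010101010101010
  ~b = 1111000011110000
  (~d | ~b) = 1111101011111010
  (b & c) = 0000001100000011
  (~b & a) = 0000000011110000
  ((~b & a) & c) = 0000000000110000
  (((~b & a) & c) & d) = 0000000000010000
  ((b & c) | (((~b & a) & c) & d)) = 0000001100010011
  (a & ((b & c) | (((~b & a) & c) & d))) = 0000000000010011
  ((~d | ~b) & (a & ((b & c) | (((~b & a) & c) & d)))) = 0000000000010010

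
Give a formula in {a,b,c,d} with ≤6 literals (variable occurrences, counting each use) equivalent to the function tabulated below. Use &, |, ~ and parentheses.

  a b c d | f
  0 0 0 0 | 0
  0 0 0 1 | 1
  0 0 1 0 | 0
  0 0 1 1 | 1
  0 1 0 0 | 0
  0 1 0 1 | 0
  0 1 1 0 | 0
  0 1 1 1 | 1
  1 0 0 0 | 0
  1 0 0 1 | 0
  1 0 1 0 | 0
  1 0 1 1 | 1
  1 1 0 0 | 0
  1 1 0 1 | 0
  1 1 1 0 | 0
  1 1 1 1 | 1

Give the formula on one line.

  (c & d) = 0001000100010001
  ~a = 1111111100000000
  (~a & d) = 0101010100000000
  ~d = 1010101010101010
  ~b = 1111000011110000
  (~d | ~b) = 1111101011111010
  ((~a & d) & (~d | ~b)) = 0101000000000000
  ((c & d) | ((~a & d) & (~d | ~b))) = 0101000100010001

((c & d) | ((~a & d) & (~d | ~b)))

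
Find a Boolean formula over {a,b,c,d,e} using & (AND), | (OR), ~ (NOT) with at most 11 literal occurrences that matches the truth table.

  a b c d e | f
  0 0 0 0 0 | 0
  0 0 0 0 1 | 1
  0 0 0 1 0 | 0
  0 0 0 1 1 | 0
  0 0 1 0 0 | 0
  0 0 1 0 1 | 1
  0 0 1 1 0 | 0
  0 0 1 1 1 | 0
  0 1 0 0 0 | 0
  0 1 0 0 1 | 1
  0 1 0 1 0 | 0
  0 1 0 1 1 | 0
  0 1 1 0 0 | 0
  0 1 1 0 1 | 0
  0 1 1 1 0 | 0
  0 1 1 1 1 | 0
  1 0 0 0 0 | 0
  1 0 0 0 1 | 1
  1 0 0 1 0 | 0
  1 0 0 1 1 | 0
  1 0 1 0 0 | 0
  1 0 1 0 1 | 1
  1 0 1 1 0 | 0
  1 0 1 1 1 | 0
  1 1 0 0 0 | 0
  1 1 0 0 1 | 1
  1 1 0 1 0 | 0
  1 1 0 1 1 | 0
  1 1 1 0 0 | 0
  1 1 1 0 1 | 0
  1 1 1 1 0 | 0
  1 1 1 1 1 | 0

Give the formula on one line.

((~d | b) & ((((~c & b) | d) | ~b) & (e & (~d | ~b))))

  ~d = 11001100110011001100110011001100
  (~d | b) = 11001100111111111100110011111111
  ~c = 11110000111100001111000011110000
  (~c & b) = 00000000111100000000000011110000
  ((~c & b) | d) = 00110011111100110011001111110011
  ~b = 11111111000000001111111100000000
  (((~c & b) | d) | ~b) = 11111111111100111111111111110011
  (~d | ~b) = 11111111110011001111111111001100
  (e & (~d | ~b)) = 01010101010001000101010101000100
  ((((~c & b) | d) | ~b) & (e & (~d | ~b))) = 01010101010000000101010101000000
  ((~d | b) & ((((~c & b) | d) | ~b) & (e & (~d | ~b)))) = 01000100010000000100010001000000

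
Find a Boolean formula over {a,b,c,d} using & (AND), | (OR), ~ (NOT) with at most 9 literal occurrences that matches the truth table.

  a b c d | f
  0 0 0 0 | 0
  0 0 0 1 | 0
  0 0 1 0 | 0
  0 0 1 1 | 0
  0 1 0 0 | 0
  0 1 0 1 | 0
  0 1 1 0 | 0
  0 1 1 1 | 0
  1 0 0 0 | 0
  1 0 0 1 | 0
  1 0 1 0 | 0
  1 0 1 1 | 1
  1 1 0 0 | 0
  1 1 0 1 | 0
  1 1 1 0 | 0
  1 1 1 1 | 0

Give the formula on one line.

  (c | b) = 0011111100111111
  ~b = 1111000011110000
  (a & ~b) = 0000000011110000
  ((c | b) & (a & ~b)) = 0000000000110000
  ~a = 1111111100000000
  (~a | c) = 1111111100110011
  ((~a | c) & d) = 0101010100010001
  (~b & ((~a | c) & d)) = 0101000000010000
  (((c | b) & (a & ~b)) & (~b & ((~a | c) & d))) = 0000000000010000

(((c | b) & (a & ~b)) & (~b & ((~a | c) & d)))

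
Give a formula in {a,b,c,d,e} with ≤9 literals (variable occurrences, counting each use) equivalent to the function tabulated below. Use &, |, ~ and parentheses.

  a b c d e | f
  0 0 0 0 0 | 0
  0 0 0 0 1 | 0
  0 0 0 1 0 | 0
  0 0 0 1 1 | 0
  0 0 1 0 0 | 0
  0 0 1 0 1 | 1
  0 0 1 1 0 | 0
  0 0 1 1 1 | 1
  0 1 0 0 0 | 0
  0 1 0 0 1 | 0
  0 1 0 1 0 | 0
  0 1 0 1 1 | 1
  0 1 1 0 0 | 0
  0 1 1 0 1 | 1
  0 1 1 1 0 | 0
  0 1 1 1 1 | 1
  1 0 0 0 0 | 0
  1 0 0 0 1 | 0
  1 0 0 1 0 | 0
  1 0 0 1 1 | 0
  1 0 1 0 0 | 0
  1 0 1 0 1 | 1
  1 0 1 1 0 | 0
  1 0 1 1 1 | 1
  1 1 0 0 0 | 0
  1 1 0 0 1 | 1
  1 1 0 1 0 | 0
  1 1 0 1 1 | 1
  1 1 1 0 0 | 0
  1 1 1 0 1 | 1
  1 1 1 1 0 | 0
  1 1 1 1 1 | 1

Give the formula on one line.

  (b & d) = 00000000001100110000000000110011
  ((b & d) | c) = 00001111001111110000111100111111
  ~e = 10101010101010101010101010101010
  (((b & d) | c) | ~e) = 10101111101111111010111110111111
  (~e | a) = 10101010101010101111111111111111
  ((~e | a) & b) = 00000000101010100000000011111111
  ((((b & d) | c) | ~e) | ((~e | a) & b)) = 10101111101111111010111111111111
  (((((b & d) | c) | ~e) | ((~e | a) & b)) & e) = 00000101000101010000010101010101

(((((b & d) | c) | ~e) | ((~e | a) & b)) & e)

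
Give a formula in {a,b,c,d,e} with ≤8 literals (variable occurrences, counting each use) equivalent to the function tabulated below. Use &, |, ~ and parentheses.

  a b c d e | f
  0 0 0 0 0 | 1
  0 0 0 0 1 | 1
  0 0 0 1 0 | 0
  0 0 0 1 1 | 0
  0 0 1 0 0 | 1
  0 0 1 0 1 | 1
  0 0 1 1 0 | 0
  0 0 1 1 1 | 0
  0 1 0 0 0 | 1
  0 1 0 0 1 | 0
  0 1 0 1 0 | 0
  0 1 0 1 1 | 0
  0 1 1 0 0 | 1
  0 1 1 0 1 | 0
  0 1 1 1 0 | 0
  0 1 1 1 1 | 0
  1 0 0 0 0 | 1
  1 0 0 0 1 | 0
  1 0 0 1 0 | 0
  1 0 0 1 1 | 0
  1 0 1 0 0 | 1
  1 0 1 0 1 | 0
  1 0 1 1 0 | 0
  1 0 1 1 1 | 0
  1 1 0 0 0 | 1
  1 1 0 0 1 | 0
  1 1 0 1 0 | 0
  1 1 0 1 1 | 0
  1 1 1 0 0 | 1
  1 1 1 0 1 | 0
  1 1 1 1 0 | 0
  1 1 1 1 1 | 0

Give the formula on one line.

(~d & (d | ((~a & ~b) | ~e)))

  ~d = 11001100110011001100110011001100
  ~a = 11111111111111110000000000000000
  ~b = 11111111000000001111111100000000
  (~a & ~b) = 11111111000000000000000000000000
  ~e = 10101010101010101010101010101010
  ((~a & ~b) | ~e) = 11111111101010101010101010101010
  (d | ((~a & ~b) | ~e)) = 11111111101110111011101110111011
  (~d & (d | ((~a & ~b) | ~e))) = 11001100100010001000100010001000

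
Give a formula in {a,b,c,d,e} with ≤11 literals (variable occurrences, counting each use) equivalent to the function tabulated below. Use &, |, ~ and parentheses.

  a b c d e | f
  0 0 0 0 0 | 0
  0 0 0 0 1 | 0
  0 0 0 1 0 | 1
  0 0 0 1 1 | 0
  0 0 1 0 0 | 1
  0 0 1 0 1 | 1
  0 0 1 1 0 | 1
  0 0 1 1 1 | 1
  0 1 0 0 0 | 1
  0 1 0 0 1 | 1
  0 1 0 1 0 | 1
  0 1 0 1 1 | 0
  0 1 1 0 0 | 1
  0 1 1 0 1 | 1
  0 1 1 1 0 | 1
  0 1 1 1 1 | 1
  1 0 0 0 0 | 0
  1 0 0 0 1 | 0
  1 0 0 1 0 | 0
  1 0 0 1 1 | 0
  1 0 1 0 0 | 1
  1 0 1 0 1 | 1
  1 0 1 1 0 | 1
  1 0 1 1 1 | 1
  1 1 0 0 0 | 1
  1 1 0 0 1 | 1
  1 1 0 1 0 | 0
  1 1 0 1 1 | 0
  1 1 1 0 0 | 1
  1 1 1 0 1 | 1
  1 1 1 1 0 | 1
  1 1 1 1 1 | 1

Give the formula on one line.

(c | ((b & ~d) | ((d | (~a & e)) & (~a & ~e))))

  ~d = 11001100110011001100110011001100
  (b & ~d) = 00000000110011000000000011001100
  ~a = 11111111111111110000000000000000
  (~a & e) = 01010101010101010000000000000000
  (d | (~a & e)) = 01110111011101110011001100110011
  ~e = 10101010101010101010101010101010
  (~a & ~e) = 10101010101010100000000000000000
  ((d | (~a & e)) & (~a & ~e)) = 00100010001000100000000000000000
  ((b & ~d) | ((d | (~a & e)) & (~a & ~e))) = 00100010111011100000000011001100
  (c | ((b & ~d) | ((d | (~a & e)) & (~a & ~e)))) = 00101111111011110000111111001111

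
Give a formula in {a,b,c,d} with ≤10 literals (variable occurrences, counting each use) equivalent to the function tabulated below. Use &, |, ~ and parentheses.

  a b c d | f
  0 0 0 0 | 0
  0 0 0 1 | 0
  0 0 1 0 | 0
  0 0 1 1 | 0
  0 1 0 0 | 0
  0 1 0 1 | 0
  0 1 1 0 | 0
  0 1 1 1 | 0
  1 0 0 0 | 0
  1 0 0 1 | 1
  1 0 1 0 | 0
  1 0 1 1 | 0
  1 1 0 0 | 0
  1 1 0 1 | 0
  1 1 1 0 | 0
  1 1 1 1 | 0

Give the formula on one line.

  ~c = 1100110011001100
  ~a = 1111111100000000
  (~c | ~a) = 1111111111001100
  ((~c | ~a) & a) = 0000000011001100
  ~b = 1111000011110000
  (((~c | ~a) & a) & ~b) = 0000000011000000
  (~b | ~a) = 1111111111110000
  (d & (~b | ~a)) = 0101010101010000
  ((((~c | ~a) & a) & ~b) & (d & (~b | ~a))) = 0000000001000000

((((~c | ~a) & a) & ~b) & (d & (~b | ~a)))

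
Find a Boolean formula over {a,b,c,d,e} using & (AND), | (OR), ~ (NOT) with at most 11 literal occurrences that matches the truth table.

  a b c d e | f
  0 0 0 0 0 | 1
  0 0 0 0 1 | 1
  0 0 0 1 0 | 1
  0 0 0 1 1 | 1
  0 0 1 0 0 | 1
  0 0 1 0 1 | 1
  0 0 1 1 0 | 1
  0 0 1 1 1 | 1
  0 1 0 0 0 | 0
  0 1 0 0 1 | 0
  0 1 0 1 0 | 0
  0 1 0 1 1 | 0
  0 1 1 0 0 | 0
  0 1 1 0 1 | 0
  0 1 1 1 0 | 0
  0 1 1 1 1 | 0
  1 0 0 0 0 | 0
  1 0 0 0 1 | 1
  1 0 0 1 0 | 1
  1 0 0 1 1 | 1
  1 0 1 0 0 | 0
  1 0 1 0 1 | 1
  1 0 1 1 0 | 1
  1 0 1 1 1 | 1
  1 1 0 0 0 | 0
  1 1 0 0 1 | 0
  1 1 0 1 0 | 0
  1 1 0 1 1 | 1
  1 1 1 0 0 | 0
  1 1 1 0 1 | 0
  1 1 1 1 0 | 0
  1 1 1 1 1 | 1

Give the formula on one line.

((((d & a) & e) | ~b) & (d | (~a | (b | e))))

  (d & a) = 00000000000000000011001100110011
  ((d & a) & e) = 00000000000000000001000100010001
  ~b = 11111111000000001111111100000000
  (((d & a) & e) | ~b) = 11111111000000001111111100010001
  ~a = 11111111111111110000000000000000
  (b | e) = 01010101111111110101010111111111
  (~a | (b | e)) = 11111111111111110101010111111111
  (d | (~a | (b | e))) = 11111111111111110111011111111111
  ((((d & a) & e) | ~b) & (d | (~a | (b | e)))) = 11111111000000000111011100010001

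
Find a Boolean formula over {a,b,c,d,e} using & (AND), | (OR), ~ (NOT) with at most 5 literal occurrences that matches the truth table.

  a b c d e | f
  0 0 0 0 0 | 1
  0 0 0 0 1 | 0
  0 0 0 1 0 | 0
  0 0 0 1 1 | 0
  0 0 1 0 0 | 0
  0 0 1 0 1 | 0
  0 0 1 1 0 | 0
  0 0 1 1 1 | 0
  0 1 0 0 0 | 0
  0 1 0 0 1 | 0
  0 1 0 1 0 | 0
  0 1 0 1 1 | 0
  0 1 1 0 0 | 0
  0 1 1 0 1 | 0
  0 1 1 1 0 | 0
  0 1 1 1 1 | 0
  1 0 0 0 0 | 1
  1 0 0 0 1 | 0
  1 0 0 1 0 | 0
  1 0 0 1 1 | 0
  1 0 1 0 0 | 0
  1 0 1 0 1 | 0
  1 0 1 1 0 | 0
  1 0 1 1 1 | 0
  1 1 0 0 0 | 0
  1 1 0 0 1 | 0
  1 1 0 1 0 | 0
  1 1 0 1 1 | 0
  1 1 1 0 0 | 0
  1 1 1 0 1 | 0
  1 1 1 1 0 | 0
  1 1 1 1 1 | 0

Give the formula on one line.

((~b & ~d) & (~e & ~c))

  ~b = 11111111000000001111111100000000
  ~d = 11001100110011001100110011001100
  (~b & ~d) = 11001100000000001100110000000000
  ~e = 10101010101010101010101010101010
  ~c = 11110000111100001111000011110000
  (~e & ~c) = 10100000101000001010000010100000
  ((~b & ~d) & (~e & ~c)) = 10000000000000001000000000000000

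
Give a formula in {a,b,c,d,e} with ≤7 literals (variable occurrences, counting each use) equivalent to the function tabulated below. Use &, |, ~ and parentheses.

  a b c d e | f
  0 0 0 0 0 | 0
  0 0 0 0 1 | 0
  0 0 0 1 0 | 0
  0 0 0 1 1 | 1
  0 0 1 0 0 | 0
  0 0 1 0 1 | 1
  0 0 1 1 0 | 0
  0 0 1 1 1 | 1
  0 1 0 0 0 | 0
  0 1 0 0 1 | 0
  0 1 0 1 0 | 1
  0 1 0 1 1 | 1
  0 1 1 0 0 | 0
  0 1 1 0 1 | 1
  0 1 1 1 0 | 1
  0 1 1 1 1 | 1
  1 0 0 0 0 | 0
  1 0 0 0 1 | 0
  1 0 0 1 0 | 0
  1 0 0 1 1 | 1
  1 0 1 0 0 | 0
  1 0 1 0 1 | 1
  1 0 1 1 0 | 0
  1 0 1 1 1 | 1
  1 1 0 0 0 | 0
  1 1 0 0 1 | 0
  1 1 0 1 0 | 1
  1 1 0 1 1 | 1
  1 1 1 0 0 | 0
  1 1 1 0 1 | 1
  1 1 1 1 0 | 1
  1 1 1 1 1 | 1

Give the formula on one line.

  ~c = 11110000111100001111000011110000
  (~c & e) = 01010000010100000101000001010000
  (b | (~c & e)) = 01010000111111110101000011111111
  (d & (b | (~c & e))) = 00010000001100110001000000110011
  (e & c) = 00000101000001010000010100000101
  ((d & (b | (~c & e))) | (e & c)) = 00010101001101110001010100110111

((d & (b | (~c & e))) | (e & c))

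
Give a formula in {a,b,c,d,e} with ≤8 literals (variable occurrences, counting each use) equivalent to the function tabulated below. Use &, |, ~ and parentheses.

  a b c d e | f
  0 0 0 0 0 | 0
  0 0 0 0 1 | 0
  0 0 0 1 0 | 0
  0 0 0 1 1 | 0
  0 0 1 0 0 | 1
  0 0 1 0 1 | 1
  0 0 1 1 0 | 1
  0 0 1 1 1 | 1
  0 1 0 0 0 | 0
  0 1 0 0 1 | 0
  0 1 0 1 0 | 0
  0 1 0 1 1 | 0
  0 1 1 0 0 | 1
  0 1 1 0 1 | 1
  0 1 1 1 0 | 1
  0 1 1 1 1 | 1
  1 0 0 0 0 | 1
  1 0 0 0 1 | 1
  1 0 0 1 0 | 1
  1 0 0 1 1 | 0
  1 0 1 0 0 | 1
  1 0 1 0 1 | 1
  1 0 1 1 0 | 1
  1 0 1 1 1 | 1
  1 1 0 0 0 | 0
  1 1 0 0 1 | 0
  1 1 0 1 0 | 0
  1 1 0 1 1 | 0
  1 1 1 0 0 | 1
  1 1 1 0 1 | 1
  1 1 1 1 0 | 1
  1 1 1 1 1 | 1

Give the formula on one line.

((((c | ~d) | ~e) & ((~b & a) & ~c)) | c)

  ~d = 11001100110011001100110011001100
  (c | ~d) = 11001111110011111100111111001111
  ~e = 10101010101010101010101010101010
  ((c | ~d) | ~e) = 11101111111011111110111111101111
  ~b = 11111111000000001111111100000000
  (~b & a) = 00000000000000001111111100000000
  ~c = 11110000111100001111000011110000
  ((~b & a) & ~c) = 00000000000000001111000000000000
  (((c | ~d) | ~e) & ((~b & a) & ~c)) = 00000000000000001110000000000000
  ((((c | ~d) | ~e) & ((~b & a) & ~c)) | c) = 00001111000011111110111100001111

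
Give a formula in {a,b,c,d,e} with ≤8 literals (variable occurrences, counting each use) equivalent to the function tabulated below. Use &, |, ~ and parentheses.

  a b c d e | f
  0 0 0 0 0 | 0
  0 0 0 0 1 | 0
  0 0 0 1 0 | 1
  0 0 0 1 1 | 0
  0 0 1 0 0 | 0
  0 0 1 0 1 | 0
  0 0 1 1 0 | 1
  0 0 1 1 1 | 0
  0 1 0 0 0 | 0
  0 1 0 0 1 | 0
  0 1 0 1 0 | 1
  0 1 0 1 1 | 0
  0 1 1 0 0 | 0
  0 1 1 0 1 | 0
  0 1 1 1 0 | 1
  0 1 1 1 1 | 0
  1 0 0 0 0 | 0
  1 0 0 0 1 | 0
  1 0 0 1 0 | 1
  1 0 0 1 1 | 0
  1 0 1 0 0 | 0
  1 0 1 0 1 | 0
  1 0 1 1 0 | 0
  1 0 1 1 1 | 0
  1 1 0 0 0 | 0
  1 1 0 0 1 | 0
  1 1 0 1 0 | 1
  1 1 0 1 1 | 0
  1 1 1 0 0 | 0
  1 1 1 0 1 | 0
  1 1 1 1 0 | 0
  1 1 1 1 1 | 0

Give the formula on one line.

(((~d | ~c) | (~a & (d | c))) & (d & ~e))

  ~d = 11001100110011001100110011001100
  ~c = 11110000111100001111000011110000
  (~d | ~c) = 11111100111111001111110011111100
  ~a = 11111111111111110000000000000000
  (d | c) = 00111111001111110011111100111111
  (~a & (d | c)) = 00111111001111110000000000000000
  ((~d | ~c) | (~a & (d | c))) = 11111111111111111111110011111100
  ~e = 10101010101010101010101010101010
  (d & ~e) = 00100010001000100010001000100010
  (((~d | ~c) | (~a & (d | c))) & (d & ~e)) = 00100010001000100010000000100000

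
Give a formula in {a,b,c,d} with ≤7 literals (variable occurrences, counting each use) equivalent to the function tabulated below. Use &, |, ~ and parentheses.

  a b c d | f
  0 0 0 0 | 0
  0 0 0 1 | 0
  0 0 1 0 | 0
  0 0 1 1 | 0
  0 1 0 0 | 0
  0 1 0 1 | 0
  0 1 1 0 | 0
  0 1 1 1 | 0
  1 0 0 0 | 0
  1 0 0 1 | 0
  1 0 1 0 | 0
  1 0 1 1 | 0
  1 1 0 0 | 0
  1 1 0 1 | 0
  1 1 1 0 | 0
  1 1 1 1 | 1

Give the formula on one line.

((a & (b & d)) & (c & a))

  (b & d) = 0000010100000101
  (a & (b & d)) = 0000000000000101
  (c & a) = 0000000000110011
  ((a & (b & d)) & (c & a)) = 0000000000000001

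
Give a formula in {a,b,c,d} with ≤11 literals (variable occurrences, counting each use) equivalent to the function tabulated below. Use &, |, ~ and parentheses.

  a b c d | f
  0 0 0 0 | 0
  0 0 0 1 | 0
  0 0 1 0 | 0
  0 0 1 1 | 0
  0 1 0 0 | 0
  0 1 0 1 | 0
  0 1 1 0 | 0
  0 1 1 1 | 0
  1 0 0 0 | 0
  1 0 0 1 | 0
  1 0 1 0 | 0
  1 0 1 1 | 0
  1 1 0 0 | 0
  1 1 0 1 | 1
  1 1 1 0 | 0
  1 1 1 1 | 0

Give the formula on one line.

  ~b = 1111000011110000
  (a | ~b) = 1111000011111111
  ~c = 1100110011001100
  (b | ~c) = 1100111111001111
  (~b | ~c) = 1111110011111100
  ((~b | ~c) & d) = 0101010001010100
  (~b | ((~b | ~c) & d)) = 1111010011110100
  ((b | ~c) & (~b | ((~b | ~c) & d))) = 1100010011000100
  ((a | ~b) & ((b | ~c) & (~b | ((~b | ~c) & d)))) = 1100000011000100
  (b & ((a | ~b) & ((b | ~c) & (~b | ((~b | ~c) & d))))) = 0000000000000100

(b & ((a | ~b) & ((b | ~c) & (~b | ((~b | ~c) & d)))))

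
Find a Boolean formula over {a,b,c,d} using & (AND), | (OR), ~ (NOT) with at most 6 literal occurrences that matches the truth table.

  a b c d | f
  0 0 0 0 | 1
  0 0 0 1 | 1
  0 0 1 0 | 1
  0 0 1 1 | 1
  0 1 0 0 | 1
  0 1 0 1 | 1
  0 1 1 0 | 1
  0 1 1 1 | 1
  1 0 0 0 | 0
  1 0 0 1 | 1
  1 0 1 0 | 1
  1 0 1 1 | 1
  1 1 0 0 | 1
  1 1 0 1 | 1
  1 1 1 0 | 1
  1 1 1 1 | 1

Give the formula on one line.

(((b | d) | (c | b)) | (~a | c))

  (b | d) = 0101111101011111
  (c | b) = 0011111100111111
  ((b | d) | (c | b)) = 0111111101111111
  ~a = 1111111100000000
  (~a | c) = 1111111100110011
  (((b | d) | (c | b)) | (~a | c)) = 1111111101111111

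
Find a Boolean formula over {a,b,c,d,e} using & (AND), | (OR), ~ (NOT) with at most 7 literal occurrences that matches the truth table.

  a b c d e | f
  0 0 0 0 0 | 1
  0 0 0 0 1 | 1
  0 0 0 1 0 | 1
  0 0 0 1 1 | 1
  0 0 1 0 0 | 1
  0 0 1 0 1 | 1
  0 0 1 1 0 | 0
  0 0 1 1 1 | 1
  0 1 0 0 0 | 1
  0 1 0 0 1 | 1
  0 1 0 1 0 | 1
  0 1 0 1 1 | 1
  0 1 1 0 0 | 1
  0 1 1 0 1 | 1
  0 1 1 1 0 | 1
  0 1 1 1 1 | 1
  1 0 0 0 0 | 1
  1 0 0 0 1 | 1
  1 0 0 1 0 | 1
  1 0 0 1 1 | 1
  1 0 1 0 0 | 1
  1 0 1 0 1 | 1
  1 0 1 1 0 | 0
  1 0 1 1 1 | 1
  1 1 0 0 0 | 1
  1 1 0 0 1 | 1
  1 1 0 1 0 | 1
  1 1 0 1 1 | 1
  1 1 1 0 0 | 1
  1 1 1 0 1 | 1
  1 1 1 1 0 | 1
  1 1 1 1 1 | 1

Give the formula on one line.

(~d | ((b | e) | ((~c | e) & (e | d))))

  ~d = 11001100110011001100110011001100
  (b | e) = 01010101111111110101010111111111
  ~c = 11110000111100001111000011110000
  (~c | e) = 11110101111101011111010111110101
  (e | d) = 01110111011101110111011101110111
  ((~c | e) & (e | d)) = 01110101011101010111010101110101
  ((b | e) | ((~c | e) & (e | d))) = 01110101111111110111010111111111
  (~d | ((b | e) | ((~c | e) & (e | d)))) = 11111101111111111111110111111111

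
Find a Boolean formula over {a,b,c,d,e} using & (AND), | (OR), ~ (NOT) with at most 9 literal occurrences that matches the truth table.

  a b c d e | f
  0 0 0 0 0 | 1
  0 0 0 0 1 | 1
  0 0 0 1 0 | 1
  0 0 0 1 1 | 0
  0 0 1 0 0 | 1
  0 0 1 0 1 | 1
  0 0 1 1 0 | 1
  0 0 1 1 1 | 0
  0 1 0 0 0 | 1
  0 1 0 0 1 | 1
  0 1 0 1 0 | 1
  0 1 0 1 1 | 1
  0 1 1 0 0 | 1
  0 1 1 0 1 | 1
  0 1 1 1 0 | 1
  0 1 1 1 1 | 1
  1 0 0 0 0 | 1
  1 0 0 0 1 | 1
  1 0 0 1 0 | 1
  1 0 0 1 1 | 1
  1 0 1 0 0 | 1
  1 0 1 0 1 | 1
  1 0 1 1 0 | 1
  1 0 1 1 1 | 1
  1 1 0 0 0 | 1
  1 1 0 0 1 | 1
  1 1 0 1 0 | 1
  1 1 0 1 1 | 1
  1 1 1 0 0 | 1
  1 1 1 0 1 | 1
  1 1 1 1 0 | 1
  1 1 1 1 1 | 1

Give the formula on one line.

(((b | ((a & ~d) | ~e)) | ~d) | (b | a))

  ~d = 11001100110011001100110011001100
  (a & ~d) = 00000000000000001100110011001100
  ~e = 10101010101010101010101010101010
  ((a & ~d) | ~e) = 10101010101010101110111011101110
  (b | ((a & ~d) | ~e)) = 10101010111111111110111011111111
  ((b | ((a & ~d) | ~e)) | ~d) = 11101110111111111110111011111111
  (b | a) = 00000000111111111111111111111111
  (((b | ((a & ~d) | ~e)) | ~d) | (b | a)) = 11101110111111111111111111111111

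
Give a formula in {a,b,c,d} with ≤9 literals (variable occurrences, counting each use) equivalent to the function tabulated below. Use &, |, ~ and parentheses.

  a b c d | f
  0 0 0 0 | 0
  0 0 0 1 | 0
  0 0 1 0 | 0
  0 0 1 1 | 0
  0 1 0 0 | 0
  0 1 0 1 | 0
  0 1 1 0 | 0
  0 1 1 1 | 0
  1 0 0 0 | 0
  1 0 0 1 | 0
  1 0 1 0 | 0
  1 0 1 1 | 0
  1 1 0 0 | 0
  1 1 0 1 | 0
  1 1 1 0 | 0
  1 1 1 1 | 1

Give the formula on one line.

  ~c = 1100110011001100
  (~c & a) = 0000000011001100
  (a & b) = 0000000000001111
  ((~c & a) | (a & b)) = 0000000011001111
  (~c | ((~c & a) | (a & b))) = 1100110011001111
  ~d = 1010101010101010
  ~b = 1111000011110000
  (~d & ~b) = 1010000010100000
  (c | (~d & ~b)) = 1011001110110011
  (d & (c | (~d & ~b))) = 0001000100010001
  ((~c | ((~c & a) | (a & b))) & (d & (c | (~d & ~b)))) = 0000000000000001

((~c | ((~c & a) | (a & b))) & (d & (c | (~d & ~b))))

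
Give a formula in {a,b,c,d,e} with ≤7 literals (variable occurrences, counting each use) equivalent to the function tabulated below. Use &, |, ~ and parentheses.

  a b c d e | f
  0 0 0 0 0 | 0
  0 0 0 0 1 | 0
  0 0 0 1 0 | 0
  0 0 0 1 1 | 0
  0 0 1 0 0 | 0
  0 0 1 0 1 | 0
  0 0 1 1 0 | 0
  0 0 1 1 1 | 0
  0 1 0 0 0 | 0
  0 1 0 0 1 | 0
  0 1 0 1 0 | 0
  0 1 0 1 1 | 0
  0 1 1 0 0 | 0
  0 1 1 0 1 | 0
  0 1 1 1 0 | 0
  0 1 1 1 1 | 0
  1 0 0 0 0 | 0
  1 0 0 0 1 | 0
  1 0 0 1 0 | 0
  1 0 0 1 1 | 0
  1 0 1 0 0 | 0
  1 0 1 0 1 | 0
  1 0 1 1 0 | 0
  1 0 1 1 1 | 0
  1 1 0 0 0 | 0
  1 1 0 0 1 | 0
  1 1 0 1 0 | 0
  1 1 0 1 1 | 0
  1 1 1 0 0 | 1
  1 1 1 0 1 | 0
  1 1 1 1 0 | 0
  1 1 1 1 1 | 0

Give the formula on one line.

((~d & (b & a)) & (d | (~b | (c & ~e))))

  ~d = 11001100110011001100110011001100
  (b & a) = 00000000000000000000000011111111
  (~d & (b & a)) = 00000000000000000000000011001100
  ~b = 11111111000000001111111100000000
  ~e = 10101010101010101010101010101010
  (c & ~e) = 00001010000010100000101000001010
  (~b | (c & ~e)) = 11111111000010101111111100001010
  (d | (~b | (c & ~e))) = 11111111001110111111111100111011
  ((~d & (b & a)) & (d | (~b | (c & ~e)))) = 00000000000000000000000000001000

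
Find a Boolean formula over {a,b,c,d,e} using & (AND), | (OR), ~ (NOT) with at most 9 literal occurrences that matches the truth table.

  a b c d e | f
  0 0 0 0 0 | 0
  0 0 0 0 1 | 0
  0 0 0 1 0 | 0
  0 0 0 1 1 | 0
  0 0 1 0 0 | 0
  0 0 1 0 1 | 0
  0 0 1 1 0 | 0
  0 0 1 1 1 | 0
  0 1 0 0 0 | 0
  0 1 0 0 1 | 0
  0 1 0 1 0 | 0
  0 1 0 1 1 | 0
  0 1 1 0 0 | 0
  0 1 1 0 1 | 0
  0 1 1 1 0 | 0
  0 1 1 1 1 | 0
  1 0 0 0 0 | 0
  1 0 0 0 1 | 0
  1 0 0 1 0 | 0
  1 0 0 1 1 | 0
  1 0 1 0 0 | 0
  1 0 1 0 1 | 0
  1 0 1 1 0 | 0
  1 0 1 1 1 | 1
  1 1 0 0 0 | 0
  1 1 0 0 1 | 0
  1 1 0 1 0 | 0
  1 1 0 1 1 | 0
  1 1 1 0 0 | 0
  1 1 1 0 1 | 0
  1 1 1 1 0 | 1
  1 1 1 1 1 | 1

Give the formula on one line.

((c & (~d | a)) & (d & (e | (b & a))))

  ~d = 11001100110011001100110011001100
  (~d | a) = 11001100110011001111111111111111
  (c & (~d | a)) = 00001100000011000000111100001111
  (b & a) = 00000000000000000000000011111111
  (e | (b & a)) = 01010101010101010101010111111111
  (d & (e | (b & a))) = 00010001000100010001000100110011
  ((c & (~d | a)) & (d & (e | (b & a)))) = 00000000000000000000000100000011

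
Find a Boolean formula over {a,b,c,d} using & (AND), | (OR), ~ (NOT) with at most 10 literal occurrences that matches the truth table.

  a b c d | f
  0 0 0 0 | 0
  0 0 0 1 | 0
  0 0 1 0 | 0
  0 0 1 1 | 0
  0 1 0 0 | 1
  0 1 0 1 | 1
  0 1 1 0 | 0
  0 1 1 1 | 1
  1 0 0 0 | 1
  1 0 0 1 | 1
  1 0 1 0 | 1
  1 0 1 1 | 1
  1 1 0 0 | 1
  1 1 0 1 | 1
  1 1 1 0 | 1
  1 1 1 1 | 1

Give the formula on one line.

  (a | b) = 0000111111111111
  ~c = 1100110011001100
  ((a | b) & ~c) = 0000110011001100
  (((a | b) & ~c) | a) = 0000110011111111
  ((((a | b) & ~c) | a) | b) = 0000111111111111
  (d | a) = 0101010111111111
  (~c | a) = 1100110011111111
  ((d | a) | (~c | a)) = 1101110111111111
  (((((a | b) & ~c) | a) | b) & ((d | a) | (~c | a))) = 0000110111111111

(((((a | b) & ~c) | a) | b) & ((d | a) | (~c | a)))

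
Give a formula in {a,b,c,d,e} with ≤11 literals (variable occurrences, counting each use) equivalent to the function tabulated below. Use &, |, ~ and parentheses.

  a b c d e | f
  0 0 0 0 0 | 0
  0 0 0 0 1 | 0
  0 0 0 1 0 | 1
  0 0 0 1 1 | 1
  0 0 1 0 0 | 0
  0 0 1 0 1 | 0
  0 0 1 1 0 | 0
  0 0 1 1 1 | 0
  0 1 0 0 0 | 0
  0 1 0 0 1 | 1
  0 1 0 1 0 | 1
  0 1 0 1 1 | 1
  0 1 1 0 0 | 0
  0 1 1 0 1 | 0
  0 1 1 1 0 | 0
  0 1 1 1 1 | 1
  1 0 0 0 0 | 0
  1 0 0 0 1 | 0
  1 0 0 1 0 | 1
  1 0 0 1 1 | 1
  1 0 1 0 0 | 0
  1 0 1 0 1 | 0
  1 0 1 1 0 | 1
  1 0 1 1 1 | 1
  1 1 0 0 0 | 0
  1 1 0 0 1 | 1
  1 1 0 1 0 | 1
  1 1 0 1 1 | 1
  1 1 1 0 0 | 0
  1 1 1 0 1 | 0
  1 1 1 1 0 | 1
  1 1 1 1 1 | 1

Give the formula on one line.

(((b & e) | ((~c | a) & d)) & (~c | (c & d)))

  (b & e) = 00000000010101010000000001010101
  ~c = 11110000111100001111000011110000
  (~c | a) = 11110000111100001111111111111111
  ((~c | a) & d) = 00110000001100000011001100110011
  ((b & e) | ((~c | a) & d)) = 00110000011101010011001101110111
  (c & d) = 00000011000000110000001100000011
  (~c | (c & d)) = 11110011111100111111001111110011
  (((b & e) | ((~c | a) & d)) & (~c | (c & d))) = 00110000011100010011001101110011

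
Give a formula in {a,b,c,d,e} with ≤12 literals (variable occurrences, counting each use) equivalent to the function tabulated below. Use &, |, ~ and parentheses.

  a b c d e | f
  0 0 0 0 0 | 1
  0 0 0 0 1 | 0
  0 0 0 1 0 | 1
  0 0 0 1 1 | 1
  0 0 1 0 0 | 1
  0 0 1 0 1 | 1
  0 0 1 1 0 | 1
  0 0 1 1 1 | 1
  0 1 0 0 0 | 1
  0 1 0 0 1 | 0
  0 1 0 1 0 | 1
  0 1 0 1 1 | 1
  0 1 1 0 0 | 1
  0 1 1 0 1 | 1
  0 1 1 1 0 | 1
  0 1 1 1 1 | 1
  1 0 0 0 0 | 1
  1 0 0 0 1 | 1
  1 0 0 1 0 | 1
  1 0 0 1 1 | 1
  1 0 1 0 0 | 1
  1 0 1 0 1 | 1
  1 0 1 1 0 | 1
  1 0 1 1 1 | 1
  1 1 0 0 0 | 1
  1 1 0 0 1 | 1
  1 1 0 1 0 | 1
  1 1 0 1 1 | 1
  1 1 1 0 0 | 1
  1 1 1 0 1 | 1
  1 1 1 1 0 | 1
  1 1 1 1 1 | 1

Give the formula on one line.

(((~e | c) | (a & e)) | ((b | e) & ((a & b) | d)))

  ~e = 10101010101010101010101010101010
  (~e | c) = 10101111101011111010111110101111
  (a & e) = 00000000000000000101010101010101
  ((~e | c) | (a & e)) = 10101111101011111111111111111111
  (b | e) = 01010101111111110101010111111111
  (a & b) = 00000000000000000000000011111111
  ((a & b) | d) = 00110011001100110011001111111111
  ((b | e) & ((a & b) | d)) = 00010001001100110001000111111111
  (((~e | c) | (a & e)) | ((b | e) & ((a & b) | d))) = 10111111101111111111111111111111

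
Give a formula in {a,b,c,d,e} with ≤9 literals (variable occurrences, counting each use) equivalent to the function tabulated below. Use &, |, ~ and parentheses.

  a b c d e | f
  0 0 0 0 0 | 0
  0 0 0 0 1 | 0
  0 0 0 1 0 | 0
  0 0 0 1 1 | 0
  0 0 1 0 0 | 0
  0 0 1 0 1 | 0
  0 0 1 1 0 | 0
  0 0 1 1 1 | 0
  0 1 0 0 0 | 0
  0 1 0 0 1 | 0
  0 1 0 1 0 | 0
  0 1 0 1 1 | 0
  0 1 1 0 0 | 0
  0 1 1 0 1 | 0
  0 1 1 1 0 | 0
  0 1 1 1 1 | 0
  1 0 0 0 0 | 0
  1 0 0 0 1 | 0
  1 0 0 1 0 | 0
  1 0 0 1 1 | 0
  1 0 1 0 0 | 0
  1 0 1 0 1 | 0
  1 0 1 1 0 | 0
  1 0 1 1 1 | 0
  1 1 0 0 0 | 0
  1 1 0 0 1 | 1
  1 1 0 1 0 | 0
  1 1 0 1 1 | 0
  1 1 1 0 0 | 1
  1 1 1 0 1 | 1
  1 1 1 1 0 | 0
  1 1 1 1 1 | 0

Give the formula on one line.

  ~d = 11001100110011001100110011001100
  (~d & a) = 00000000000000001100110011001100
  ~a = 11111111111111110000000000000000
  (c | ~a) = 11111111111111110000111100001111
  ((c | ~a) | e) = 11111111111111110101111101011111
  (((c | ~a) | e) | d) = 11111111111111110111111101111111
  (b & (((c | ~a) | e) | d)) = 00000000111111110000000001111111
  ((~d & a) & (b & (((c | ~a) | e) | d))) = 00000000000000000000000001001100

((~d & a) & (b & (((c | ~a) | e) | d)))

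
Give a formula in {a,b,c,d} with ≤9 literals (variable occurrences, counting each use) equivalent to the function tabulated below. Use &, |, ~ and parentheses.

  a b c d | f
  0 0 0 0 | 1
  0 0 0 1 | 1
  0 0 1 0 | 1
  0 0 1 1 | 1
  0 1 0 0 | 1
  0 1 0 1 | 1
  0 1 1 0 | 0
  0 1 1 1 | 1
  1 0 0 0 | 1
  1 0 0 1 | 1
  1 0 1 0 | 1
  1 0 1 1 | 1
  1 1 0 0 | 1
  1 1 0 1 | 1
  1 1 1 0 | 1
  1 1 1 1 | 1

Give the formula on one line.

  ~b = 1111000011110000
  ~c = 1100110011001100
  (~c | a) = 1100110011111111
  (c & (~c | a)) = 0000000000110011
  (~c | (c & (~c | a))) = 1100110011111111
  (~b | (~c | (c & (~c | a)))) = 1111110011111111
  (d | (~b | (~c | (c & (~c | a))))) = 1111110111111111

(d | (~b | (~c | (c & (~c | a)))))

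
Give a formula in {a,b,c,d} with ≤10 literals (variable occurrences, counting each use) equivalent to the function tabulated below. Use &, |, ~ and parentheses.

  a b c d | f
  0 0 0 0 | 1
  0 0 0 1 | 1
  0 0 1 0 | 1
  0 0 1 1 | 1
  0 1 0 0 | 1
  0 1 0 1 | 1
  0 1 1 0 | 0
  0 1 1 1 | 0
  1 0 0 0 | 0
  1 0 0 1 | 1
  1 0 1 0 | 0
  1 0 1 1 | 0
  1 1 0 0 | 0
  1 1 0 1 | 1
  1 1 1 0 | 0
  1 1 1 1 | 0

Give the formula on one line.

  ~a = 1111111100000000
  (~a | d) = 1111111101010101
  ~c = 1100110011001100
  (~c | b) = 1100111111001111
  ~b = 1111000011110000
  (~b | ~c) = 1111110011111100
  ((~c | b) & (~b | ~c)) = 1100110011001100
  (~b & ~a) = 1111000000000000
  (((~c | b) & (~b | ~c)) | (~b & ~a)) = 1111110011001100
  ((~a | d) & (((~c | b) & (~b | ~c)) | (~b & ~a))) = 1111110001000100

((~a | d) & (((~c | b) & (~b | ~c)) | (~b & ~a)))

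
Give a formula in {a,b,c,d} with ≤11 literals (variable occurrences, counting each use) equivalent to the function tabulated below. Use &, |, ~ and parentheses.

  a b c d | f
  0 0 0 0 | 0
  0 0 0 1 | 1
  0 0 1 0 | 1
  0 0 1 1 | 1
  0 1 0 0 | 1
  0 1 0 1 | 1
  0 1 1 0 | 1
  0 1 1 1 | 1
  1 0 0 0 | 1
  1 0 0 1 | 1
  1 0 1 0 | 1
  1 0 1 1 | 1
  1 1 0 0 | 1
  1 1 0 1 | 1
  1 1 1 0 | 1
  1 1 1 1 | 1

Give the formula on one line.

  ~a = 1111111100000000
  (~a | b) = 1111111100001111
  ((~a | b) | c) = 1111111100111111
  (a | b) = 0000111111111111
  ~d = 1010101010101010
  (~d & c) = 0010001000100010
  ((~d & c) | d) = 0111011101110111
  ((a | b) | ((~d & c) | d)) = 0111111111111111
  (((~a | b) | c) & ((a | b) | ((~d & c) | d))) = 0111111100111111
  (a | (((~a | b) | c) & ((a | b) | ((~d & c) | d)))) = 0111111111111111

(a | (((~a | b) | c) & ((a | b) | ((~d & c) | d))))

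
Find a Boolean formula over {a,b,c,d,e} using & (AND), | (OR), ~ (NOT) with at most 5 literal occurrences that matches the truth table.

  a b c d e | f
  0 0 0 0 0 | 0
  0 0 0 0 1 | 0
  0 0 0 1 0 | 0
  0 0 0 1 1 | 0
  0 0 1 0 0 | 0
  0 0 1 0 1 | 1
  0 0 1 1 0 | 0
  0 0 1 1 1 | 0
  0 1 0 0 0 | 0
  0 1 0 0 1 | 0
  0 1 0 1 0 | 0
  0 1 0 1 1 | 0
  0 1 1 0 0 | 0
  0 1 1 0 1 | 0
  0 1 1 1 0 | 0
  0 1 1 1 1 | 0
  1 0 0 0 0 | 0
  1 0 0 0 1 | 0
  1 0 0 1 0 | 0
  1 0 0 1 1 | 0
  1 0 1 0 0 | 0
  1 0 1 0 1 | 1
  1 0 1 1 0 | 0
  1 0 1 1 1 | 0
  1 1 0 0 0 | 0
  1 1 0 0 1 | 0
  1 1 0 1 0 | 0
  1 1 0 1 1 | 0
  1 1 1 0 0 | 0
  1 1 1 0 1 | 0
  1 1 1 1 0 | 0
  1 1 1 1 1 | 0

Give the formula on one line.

(((c & ~b) & ~d) & e)

  ~b = 11111111000000001111111100000000
  (c & ~b) = 00001111000000000000111100000000
  ~d = 11001100110011001100110011001100
  ((c & ~b) & ~d) = 00001100000000000000110000000000
  (((c & ~b) & ~d) & e) = 00000100000000000000010000000000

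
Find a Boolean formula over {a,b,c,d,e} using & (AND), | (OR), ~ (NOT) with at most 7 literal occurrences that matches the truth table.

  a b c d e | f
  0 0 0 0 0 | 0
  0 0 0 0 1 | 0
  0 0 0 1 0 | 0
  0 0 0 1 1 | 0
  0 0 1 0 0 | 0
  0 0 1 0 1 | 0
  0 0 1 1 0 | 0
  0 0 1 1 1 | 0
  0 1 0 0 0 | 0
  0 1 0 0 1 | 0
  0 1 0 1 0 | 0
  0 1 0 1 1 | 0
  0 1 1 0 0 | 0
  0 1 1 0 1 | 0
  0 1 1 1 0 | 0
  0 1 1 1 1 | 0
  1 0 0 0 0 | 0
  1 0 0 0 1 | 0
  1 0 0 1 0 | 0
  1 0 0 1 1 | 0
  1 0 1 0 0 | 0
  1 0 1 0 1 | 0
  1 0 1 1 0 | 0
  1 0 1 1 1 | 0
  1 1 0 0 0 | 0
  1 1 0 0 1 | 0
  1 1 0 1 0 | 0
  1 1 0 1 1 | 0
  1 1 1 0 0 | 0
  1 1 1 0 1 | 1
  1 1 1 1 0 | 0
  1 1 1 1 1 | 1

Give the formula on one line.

  ~e = 10101010101010101010101010101010
  (~e | b) = 10101010111111111010101011111111
  (e & a) = 00000000000000000101010101010101
  (c & (e & a)) = 00000000000000000000010100000101
  ((~e | b) & (c & (e & a))) = 00000000000000000000000000000101

((~e | b) & (c & (e & a)))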